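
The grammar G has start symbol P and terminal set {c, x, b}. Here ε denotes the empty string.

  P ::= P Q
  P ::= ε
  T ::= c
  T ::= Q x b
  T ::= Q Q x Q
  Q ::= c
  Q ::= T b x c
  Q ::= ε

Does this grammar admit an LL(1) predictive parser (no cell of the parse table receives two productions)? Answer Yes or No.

FIRST(P) = {ε, c, x}
FIRST(T) = {c, x}
FIRST(Q) = {ε, c, x}
FOLLOW(P) = {$, c, x}
FOLLOW(T) = {b}
FOLLOW(Q) = {$, b, c, x}
Cell M[P, $] receives both P ::= P Q and P ::= ε — the grammar is not LL(1).

No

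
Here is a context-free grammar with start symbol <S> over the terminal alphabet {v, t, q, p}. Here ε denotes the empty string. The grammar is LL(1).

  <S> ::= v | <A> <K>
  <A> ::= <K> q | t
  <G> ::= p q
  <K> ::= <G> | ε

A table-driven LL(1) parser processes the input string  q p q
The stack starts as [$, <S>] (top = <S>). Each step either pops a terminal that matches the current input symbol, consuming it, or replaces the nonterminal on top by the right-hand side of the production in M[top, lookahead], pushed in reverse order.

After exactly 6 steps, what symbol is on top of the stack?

     Stack        Input    Action
  1  $ <S>        q p q $  expand <S> ::= <A> <K>
  2  $ <K> <A>    q p q $  expand <A> ::= <K> q
  3  $ <K> q <K>  q p q $  expand <K> ::= ε
  4  $ <K> q      q p q $  match q
  5  $ <K>        p q $    expand <K> ::= <G>
  6  $ <G>        p q $    expand <G> ::= p q
Stack after step 6: $ q p (top = p).

p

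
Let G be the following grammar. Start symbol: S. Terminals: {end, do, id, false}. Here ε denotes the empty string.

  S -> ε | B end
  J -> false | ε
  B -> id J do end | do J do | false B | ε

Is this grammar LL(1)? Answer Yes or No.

FIRST(S) = {ε, do, end, false, id}
FIRST(J) = {ε, false}
FIRST(B) = {ε, do, false, id}
FOLLOW(S) = {$}
FOLLOW(J) = {do}
FOLLOW(B) = {end}
Each cell of M receives at most one production.

Yes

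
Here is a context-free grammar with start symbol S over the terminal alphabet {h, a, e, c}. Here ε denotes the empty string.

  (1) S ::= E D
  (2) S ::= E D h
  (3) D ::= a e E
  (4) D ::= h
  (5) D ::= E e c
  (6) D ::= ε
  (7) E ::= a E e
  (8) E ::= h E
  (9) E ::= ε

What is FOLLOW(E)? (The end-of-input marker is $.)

FIRST(E) = {ε, a, h}
FIRST(D) = {ε, a, e, h}  (via E e c)
FIRST(S) = {ε, a, e, h}  (via E D, E D h)
FOLLOW(S) includes $ since S is the start symbol.
FOLLOW(S): S appears on no right-hand side. Thus FOLLOW(S) = {$}.
FOLLOW(D): in S::=E D, the suffix after D is empty, so FOLLOW(D) ⊇ FOLLOW(S) = {$}; in S::=E D h, D is followed by h with FIRST {h}. Thus FOLLOW(D) = {$, h}.
FOLLOW(E): in S::=E D, E is followed by D with FIRST {ε, a, e, h}; in S::=E D, the suffix after E is nullable, so FOLLOW(E) ⊇ FOLLOW(S) = {$}; in S::=E D h, E is followed by D h with FIRST {a, e, h}; in D::=a e E, the suffix after E is empty, so FOLLOW(E) ⊇ FOLLOW(D) = {$, h}; in D::=E e c, E is followed by e c with FIRST {e}; in E::=a E e, E is followed by e with FIRST {e}; in E::=h E, the suffix after E is empty (adds nothing new). Thus FOLLOW(E) = {$, a, e, h}.

{$, a, e, h}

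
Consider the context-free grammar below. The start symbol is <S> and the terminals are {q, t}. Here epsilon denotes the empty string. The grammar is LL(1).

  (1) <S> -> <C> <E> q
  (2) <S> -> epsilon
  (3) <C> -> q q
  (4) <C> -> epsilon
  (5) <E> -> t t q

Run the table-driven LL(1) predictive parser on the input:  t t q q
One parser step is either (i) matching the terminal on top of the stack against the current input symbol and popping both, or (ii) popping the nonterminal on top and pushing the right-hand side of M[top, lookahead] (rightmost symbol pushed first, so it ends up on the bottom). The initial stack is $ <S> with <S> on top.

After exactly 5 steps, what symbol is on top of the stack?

q

step 1: stack=$ <S>  input=t t q q $  — expand <S> -> <C> <E> q
step 2: stack=$ q <E> <C>  input=t t q q $  — expand <C> -> epsilon
step 3: stack=$ q <E>  input=t t q q $  — expand <E> -> t t q
step 4: stack=$ q q t t  input=t t q q $  — match t
step 5: stack=$ q q t  input=t q q $  — match t
Stack after step 5: $ q q (top = q).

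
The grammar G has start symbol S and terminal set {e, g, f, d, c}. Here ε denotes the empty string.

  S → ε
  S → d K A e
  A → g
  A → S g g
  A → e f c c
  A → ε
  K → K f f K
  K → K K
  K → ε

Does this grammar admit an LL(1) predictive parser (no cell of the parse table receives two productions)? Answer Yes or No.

No

FIRST(S) = {ε, d}
FIRST(A) = {ε, d, e, g}
FIRST(K) = {ε, f}
FOLLOW(S) = {$, g}
FOLLOW(A) = {e}
FOLLOW(K) = {d, e, f, g}
Cell M[A, e] receives both A → e f c c and A → ε — the grammar is not LL(1).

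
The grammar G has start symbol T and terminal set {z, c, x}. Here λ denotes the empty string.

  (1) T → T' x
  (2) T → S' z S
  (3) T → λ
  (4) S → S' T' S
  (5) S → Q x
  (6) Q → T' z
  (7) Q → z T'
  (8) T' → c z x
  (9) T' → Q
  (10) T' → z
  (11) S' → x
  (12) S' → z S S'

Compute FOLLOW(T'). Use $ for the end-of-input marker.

FIRST(S') = {x, z}
FIRST(T) = {λ, c, x, z}  (via T' x, S' z S)
FIRST(S) = {c, x, z}  (via S' T' S, Q x)
FIRST(Q) = {c, z}  (via T' z)
FIRST(T') = {c, z}  (via Q)
FOLLOW(T) includes $ since T is the start symbol.
FOLLOW(T): T appears on no right-hand side. Thus FOLLOW(T) = {$}.
FOLLOW(S): in T→S' z S, the suffix after S is empty, so FOLLOW(S) ⊇ FOLLOW(T) = {$}; in S→S' T' S, the suffix after S is empty (adds nothing new); in S'→z S S', S is followed by S' with FIRST {x, z}. Thus FOLLOW(S) = {$, x, z}.
FOLLOW(S'): in T→S' z S, S' is followed by z S with FIRST {z}; in S→S' T' S, S' is followed by T' S with FIRST {c, z}; in S'→z S S', the suffix after S' is empty (adds nothing new). Thus FOLLOW(S') = {c, z}.
FOLLOW(Q): in S→Q x, Q is followed by x with FIRST {x}; in T'→Q, the suffix after Q is empty, so FOLLOW(Q) ⊇ FOLLOW(T') = {c, x, z}. Thus FOLLOW(Q) = {c, x, z}.
FOLLOW(T'): in T→T' x, T' is followed by x with FIRST {x}; in S→S' T' S, T' is followed by S with FIRST {c, x, z}; in Q→T' z, T' is followed by z with FIRST {z}; in Q→z T', the suffix after T' is empty, so FOLLOW(T') ⊇ FOLLOW(Q) = {c, x, z}. Thus FOLLOW(T') = {c, x, z}.

{c, x, z}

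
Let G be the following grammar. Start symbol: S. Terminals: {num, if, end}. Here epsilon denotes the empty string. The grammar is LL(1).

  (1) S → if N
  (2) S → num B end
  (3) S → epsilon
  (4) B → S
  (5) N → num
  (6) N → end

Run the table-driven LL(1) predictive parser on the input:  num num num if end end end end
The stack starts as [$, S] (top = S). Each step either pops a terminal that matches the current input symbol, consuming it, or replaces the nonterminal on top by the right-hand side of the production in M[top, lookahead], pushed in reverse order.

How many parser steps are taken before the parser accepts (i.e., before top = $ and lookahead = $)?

16

      Stack                Input                             Action
   1  $ S                  num num num if end end end end $  expand S → num B end
   2  $ end B num          num num num if end end end end $  match num
   3  $ end B              num num if end end end end $      expand B → S
   4  $ end S              num num if end end end end $      expand S → num B end
   5  $ end end B num      num num if end end end end $      match num
   6  $ end end B          num if end end end end $          expand B → S
   7  $ end end S          num if end end end end $          expand S → num B end
   8  $ end end end B num  num if end end end end $          match num
   9  $ end end end B      if end end end end $              expand B → S
  10  $ end end end S      if end end end end $              expand S → if N
  11  $ end end end N if   if end end end end $              match if
  12  $ end end end N      end end end end $                 expand N → end
  13  $ end end end end    end end end end $                 match end
  14  $ end end end        end end end $                     match end
  15  $ end end            end end $                         match end
  16  $ end                end $                             match end
Accept reached after 16 steps.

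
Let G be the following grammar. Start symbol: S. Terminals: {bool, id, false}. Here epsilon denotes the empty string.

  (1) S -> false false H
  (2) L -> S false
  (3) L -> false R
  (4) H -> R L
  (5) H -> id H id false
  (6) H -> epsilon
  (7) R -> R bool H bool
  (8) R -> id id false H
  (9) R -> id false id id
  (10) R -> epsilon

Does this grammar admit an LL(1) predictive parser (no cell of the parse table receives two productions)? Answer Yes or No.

No

FIRST(S) = {false}
FIRST(L) = {false}
FIRST(H) = {epsilon, bool, false, id}
FIRST(R) = {epsilon, bool, id}
FOLLOW(S) = {$, false}
FOLLOW(L) = {$, bool, false, id}
FOLLOW(H) = {$, bool, false, id}
FOLLOW(R) = {$, bool, false, id}
Cell M[H, bool] receives both H -> R L and H -> epsilon — the grammar is not LL(1).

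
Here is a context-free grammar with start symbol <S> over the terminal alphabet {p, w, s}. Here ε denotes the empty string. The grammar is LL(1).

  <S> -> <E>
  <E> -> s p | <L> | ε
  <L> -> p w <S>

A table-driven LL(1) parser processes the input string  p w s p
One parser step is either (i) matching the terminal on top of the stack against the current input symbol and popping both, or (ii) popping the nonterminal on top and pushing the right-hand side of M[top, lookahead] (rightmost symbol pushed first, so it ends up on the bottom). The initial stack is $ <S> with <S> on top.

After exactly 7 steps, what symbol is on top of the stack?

s

     Stack      Input      Action
  1  $ <S>      p w s p $  expand <S> -> <E>
  2  $ <E>      p w s p $  expand <E> -> <L>
  3  $ <L>      p w s p $  expand <L> -> p w <S>
  4  $ <S> w p  p w s p $  match p
  5  $ <S> w    w s p $    match w
  6  $ <S>      s p $      expand <S> -> <E>
  7  $ <E>      s p $      expand <E> -> s p
Stack after step 7: $ p s (top = s).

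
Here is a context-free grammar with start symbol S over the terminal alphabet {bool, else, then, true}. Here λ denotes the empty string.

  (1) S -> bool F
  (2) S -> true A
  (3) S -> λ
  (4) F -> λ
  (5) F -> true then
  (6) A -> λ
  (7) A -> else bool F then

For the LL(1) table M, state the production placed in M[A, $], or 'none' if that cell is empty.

A -> λ

FIRST(S): from S->bool F we get {bool}; from S->true A we get {true}; from S->λ we get {λ}. So FIRST(S) = {λ, bool, true}.
FIRST(F): from F->λ we get {λ}; from F->true then we get {true}. So FIRST(F) = {λ, true}.
FIRST(A): from A->λ we get {λ}; from A->else bool F then we get {else}. So FIRST(A) = {λ, else}.
FOLLOW(S) includes $ since S is the start symbol.
FOLLOW(S): S appears on no right-hand side. Thus FOLLOW(S) = {$}.
FOLLOW(A): in S->true A, the suffix after A is empty, so FOLLOW(A) ⊇ FOLLOW(S) = {$}. Thus FOLLOW(A) = {$}.
For A -> λ: FIRST(λ) = {λ}, so it goes in M[A, t] for t ∈ {}; since λ ∈ FIRST, also for every t ∈ FOLLOW(A) = {$}.
For A -> else bool F then: FIRST(else bool F then) = {else}, so it goes in M[A, t] for t ∈ {else}.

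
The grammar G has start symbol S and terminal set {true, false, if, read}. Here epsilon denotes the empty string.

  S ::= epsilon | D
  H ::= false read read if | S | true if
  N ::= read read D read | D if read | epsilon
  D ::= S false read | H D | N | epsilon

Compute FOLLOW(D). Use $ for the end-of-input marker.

FIRST(S): from S::=epsilon we get {epsilon}; from S::=D we get {epsilon, false, if, read, true}. So FIRST(S) = {epsilon, false, if, read, true}.
FIRST(H): from H::=false read read if we get {false}; from H::=S we get {epsilon, false, if, read, true}; from H::=true if we get {true}. So FIRST(H) = {epsilon, false, if, read, true}.
FIRST(N): from N::=read read D read we get {read}; from N::=D if read we get {false, if, read, true}; from N::=epsilon we get {epsilon}. So FIRST(N) = {epsilon, false, if, read, true}.
FIRST(D): from D::=S false read we get {false, if, read, true}; from D::=H D we get {epsilon, false, if, read, true}; from D::=N we get {epsilon, false, if, read, true}; from D::=epsilon we get {epsilon}. So FIRST(D) = {epsilon, false, if, read, true}.
FOLLOW(S) includes $ since S is the start symbol.
FOLLOW(S): in H::=S, the suffix after S is empty, so FOLLOW(S) ⊇ FOLLOW(H) = {$, false, if, read, true}; in D::=S false read, S is followed by false read with FIRST {false}. Thus FOLLOW(S) = {$, false, if, read, true}.
FOLLOW(D): in S::=D, the suffix after D is empty, so FOLLOW(D) ⊇ FOLLOW(S) = {$, false, if, read, true}; in N::=read read D read, D is followed by read with FIRST {read}; in N::=D if read, D is followed by if read with FIRST {if}; in D::=H D, the suffix after D is empty (adds nothing new). Thus FOLLOW(D) = {$, false, if, read, true}.
FOLLOW(H): in D::=H D, H is followed by D with FIRST {epsilon, false, if, read, true}; in D::=H D, the suffix after H is nullable, so FOLLOW(H) ⊇ FOLLOW(D) = {$, false, if, read, true}. Thus FOLLOW(H) = {$, false, if, read, true}.
FOLLOW(N): in D::=N, the suffix after N is empty, so FOLLOW(N) ⊇ FOLLOW(D) = {$, false, if, read, true}. Thus FOLLOW(N) = {$, false, if, read, true}.

{$, false, if, read, true}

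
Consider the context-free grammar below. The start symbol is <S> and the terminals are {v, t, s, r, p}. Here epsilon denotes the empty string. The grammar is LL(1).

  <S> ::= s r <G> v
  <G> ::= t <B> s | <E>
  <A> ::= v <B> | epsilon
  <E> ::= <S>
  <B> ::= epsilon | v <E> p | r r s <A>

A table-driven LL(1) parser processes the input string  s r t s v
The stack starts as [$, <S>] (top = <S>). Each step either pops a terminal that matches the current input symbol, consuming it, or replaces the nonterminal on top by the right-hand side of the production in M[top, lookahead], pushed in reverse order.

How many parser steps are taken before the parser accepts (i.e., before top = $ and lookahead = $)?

8

     Stack        Input        Action
  1  $ <S>        s r t s v $  expand <S> ::= s r <G> v
  2  $ v <G> r s  s r t s v $  match s
  3  $ v <G> r    r t s v $    match r
  4  $ v <G>      t s v $      expand <G> ::= t <B> s
  5  $ v s <B> t  t s v $      match t
  6  $ v s <B>    s v $        expand <B> ::= epsilon
  7  $ v s        s v $        match s
  8  $ v          v $          match v
Accept reached after 8 steps.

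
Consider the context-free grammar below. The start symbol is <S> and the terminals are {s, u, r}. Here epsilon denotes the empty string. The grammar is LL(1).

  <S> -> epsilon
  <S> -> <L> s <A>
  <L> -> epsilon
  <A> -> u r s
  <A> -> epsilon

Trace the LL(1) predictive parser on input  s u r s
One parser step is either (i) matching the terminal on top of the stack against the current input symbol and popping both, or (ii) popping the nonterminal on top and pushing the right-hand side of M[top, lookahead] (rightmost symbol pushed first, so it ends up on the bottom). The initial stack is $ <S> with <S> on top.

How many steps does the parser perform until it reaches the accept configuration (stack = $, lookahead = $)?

7

step 1: stack=$ <S>  input=s u r s $  — expand <S> -> <L> s <A>
step 2: stack=$ <A> s <L>  input=s u r s $  — expand <L> -> epsilon
step 3: stack=$ <A> s  input=s u r s $  — match s
step 4: stack=$ <A>  input=u r s $  — expand <A> -> u r s
step 5: stack=$ s r u  input=u r s $  — match u
step 6: stack=$ s r  input=r s $  — match r
step 7: stack=$ s  input=s $  — match s
Accept reached after 7 steps.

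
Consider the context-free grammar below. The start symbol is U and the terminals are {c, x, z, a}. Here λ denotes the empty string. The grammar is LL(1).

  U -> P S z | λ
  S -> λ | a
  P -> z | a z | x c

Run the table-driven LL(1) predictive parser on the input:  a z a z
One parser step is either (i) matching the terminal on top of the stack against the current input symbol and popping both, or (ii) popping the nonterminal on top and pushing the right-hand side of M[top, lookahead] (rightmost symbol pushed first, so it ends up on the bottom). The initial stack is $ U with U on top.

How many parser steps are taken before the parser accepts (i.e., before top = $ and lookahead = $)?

     Stack      Input      Action
  1  $ U        a z a z $  expand U -> P S z
  2  $ z S P    a z a z $  expand P -> a z
  3  $ z S z a  a z a z $  match a
  4  $ z S z    z a z $    match z
  5  $ z S      a z $      expand S -> a
  6  $ z a      a z $      match a
  7  $ z        z $        match z
Accept reached after 7 steps.

7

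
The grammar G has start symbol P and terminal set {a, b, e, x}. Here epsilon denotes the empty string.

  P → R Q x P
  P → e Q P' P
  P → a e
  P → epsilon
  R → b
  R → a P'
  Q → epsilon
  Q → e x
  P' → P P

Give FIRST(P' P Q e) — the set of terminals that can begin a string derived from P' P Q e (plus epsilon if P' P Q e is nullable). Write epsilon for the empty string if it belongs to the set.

FIRST(R): from R→b we get {b}; from R→a P' we get {a}. So FIRST(R) = {a, b}.
FIRST(Q): from Q→epsilon we get {epsilon}; from Q→e x we get {e}. So FIRST(Q) = {epsilon, e}.
FIRST(P): from P→R Q x P we get {a, b}; from P→e Q P' P we get {e}; from P→a e we get {a}; from P→epsilon we get {epsilon}. So FIRST(P) = {epsilon, a, b, e}.
FIRST(P'): from P'→P P we get {epsilon, a, b, e}. So FIRST(P') = {epsilon, a, b, e}.
FIRST(P' P Q e): take FIRST of each symbol in turn, carrying on past any symbol whose FIRST contains epsilon; result {a, b, e}.

{a, b, e}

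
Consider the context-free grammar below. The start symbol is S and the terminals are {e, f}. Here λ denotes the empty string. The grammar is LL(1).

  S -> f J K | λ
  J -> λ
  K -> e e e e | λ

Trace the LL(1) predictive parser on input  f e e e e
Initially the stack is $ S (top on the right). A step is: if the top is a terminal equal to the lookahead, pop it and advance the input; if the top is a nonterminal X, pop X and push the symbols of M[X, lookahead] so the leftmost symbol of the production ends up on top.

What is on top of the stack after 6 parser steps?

     Stack      Input        Action
  1  $ S        f e e e e $  expand S -> f J K
  2  $ K J f    f e e e e $  match f
  3  $ K J      e e e e $    expand J -> λ
  4  $ K        e e e e $    expand K -> e e e e
  5  $ e e e e  e e e e $    match e
  6  $ e e e    e e e $      match e
Stack after step 6: $ e e (top = e).

e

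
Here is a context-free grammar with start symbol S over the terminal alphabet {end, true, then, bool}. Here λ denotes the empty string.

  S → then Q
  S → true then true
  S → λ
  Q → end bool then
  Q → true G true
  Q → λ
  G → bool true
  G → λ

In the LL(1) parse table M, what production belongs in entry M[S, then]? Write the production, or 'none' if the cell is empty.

S → then Q

FIRST(S): from S→then Q we get {then}; from S→true then true we get {true}; from S→λ we get {λ}. So FIRST(S) = {λ, then, true}.
FIRST(Q): from Q→end bool then we get {end}; from Q→true G true we get {true}; from Q→λ we get {λ}. So FIRST(Q) = {λ, end, true}.
FIRST(G): from G→bool true we get {bool}; from G→λ we get {λ}. So FIRST(G) = {λ, bool}.
FOLLOW(S) includes $ since S is the start symbol.
FOLLOW(S): S appears on no right-hand side. Thus FOLLOW(S) = {$}.
For S → then Q: FIRST(then Q) = {then}, so it goes in M[S, t] for t ∈ {then}.
For S → true then true: FIRST(true then true) = {true}, so it goes in M[S, t] for t ∈ {true}.
For S → λ: FIRST(λ) = {λ}, so it goes in M[S, t] for t ∈ {}; since λ ∈ FIRST, also for every t ∈ FOLLOW(S) = {$}.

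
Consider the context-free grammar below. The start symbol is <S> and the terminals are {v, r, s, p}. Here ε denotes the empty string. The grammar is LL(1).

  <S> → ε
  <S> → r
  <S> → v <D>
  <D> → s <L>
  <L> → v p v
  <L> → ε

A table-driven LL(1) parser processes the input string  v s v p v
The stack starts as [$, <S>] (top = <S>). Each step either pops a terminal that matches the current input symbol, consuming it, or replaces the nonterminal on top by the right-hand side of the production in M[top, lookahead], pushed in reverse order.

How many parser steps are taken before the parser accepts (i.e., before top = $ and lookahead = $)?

step 1: stack=$ <S>  input=v s v p v $  — expand <S> → v <D>
step 2: stack=$ <D> v  input=v s v p v $  — match v
step 3: stack=$ <D>  input=s v p v $  — expand <D> → s <L>
step 4: stack=$ <L> s  input=s v p v $  — match s
step 5: stack=$ <L>  input=v p v $  — expand <L> → v p v
step 6: stack=$ v p v  input=v p v $  — match v
step 7: stack=$ v p  input=p v $  — match p
step 8: stack=$ v  input=v $  — match v
Accept reached after 8 steps.

8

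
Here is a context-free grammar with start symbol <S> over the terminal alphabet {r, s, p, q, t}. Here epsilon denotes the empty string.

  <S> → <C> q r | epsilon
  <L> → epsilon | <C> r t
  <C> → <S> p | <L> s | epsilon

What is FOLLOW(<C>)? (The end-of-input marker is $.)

{q, r}

FIRST(<S>): from <S>→<C> q r we get {p, q, r, s}; from <S>→epsilon we get {epsilon}. So FIRST(<S>) = {epsilon, p, q, r, s}.
FIRST(<L>): from <L>→epsilon we get {epsilon}; from <L>→<C> r t we get {p, q, r, s}. So FIRST(<L>) = {epsilon, p, q, r, s}.
FIRST(<C>): from <C>→<S> p we get {p, q, r, s}; from <C>→<L> s we get {p, q, r, s}; from <C>→epsilon we get {epsilon}. So FIRST(<C>) = {epsilon, p, q, r, s}.
FOLLOW(<S>) includes $ since <S> is the start symbol.
FOLLOW(<S>): in <C>→<S> p, <S> is followed by p with FIRST {p}. Thus FOLLOW(<S>) = {$, p}.
FOLLOW(<L>): in <C>→<L> s, <L> is followed by s with FIRST {s}. Thus FOLLOW(<L>) = {s}.
FOLLOW(<C>): in <S>→<C> q r, <C> is followed by q r with FIRST {q}; in <L>→<C> r t, <C> is followed by r t with FIRST {r}. Thus FOLLOW(<C>) = {q, r}.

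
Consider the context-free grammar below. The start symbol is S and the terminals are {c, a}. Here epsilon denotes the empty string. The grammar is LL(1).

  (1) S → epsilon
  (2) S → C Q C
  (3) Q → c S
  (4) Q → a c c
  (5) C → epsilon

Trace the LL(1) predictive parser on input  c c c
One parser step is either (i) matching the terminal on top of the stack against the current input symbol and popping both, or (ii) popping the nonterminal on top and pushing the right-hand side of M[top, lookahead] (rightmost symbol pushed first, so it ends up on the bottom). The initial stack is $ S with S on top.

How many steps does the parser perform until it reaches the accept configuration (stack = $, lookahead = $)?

16

step 1: stack=$ S  input=c c c $  — expand S → C Q C
step 2: stack=$ C Q C  input=c c c $  — expand C → epsilon
step 3: stack=$ C Q  input=c c c $  — expand Q → c S
step 4: stack=$ C S c  input=c c c $  — match c
step 5: stack=$ C S  input=c c $  — expand S → C Q C
step 6: stack=$ C C Q C  input=c c $  — expand C → epsilon
step 7: stack=$ C C Q  input=c c $  — expand Q → c S
step 8: stack=$ C C S c  input=c c $  — match c
step 9: stack=$ C C S  input=c $  — expand S → C Q C
step 10: stack=$ C C C Q C  input=c $  — expand C → epsilon
step 11: stack=$ C C C Q  input=c $  — expand Q → c S
step 12: stack=$ C C C S c  input=c $  — match c
step 13: stack=$ C C C S  input=$  — expand S → epsilon
step 14: stack=$ C C C  input=$  — expand C → epsilon
step 15: stack=$ C C  input=$  — expand C → epsilon
step 16: stack=$ C  input=$  — expand C → epsilon
Accept reached after 16 steps.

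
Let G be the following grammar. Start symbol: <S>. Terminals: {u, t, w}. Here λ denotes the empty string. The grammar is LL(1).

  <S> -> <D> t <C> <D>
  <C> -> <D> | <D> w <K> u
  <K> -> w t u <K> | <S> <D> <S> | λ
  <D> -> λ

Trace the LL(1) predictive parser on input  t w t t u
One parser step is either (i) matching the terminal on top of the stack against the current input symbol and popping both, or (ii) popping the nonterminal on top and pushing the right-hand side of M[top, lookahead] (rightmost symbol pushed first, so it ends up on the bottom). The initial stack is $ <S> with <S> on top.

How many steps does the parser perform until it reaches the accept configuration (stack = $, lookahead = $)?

      Stack                          Input        Action
   1  $ <S>                          t w t t u $  expand <S> -> <D> t <C> <D>
   2  $ <D> <C> t <D>                t w t t u $  expand <D> -> λ
   3  $ <D> <C> t                    t w t t u $  match t
   4  $ <D> <C>                      w t t u $    expand <C> -> <D> w <K> u
   5  $ <D> u <K> w <D>              w t t u $    expand <D> -> λ
   6  $ <D> u <K> w                  w t t u $    match w
   7  $ <D> u <K>                    t t u $      expand <K> -> <S> <D> <S>
   8  $ <D> u <S> <D> <S>            t t u $      expand <S> -> <D> t <C> <D>
   9  $ <D> u <S> <D> <D> <C> t <D>  t t u $      expand <D> -> λ
  10  $ <D> u <S> <D> <D> <C> t      t t u $      match t
  11  $ <D> u <S> <D> <D> <C>        t u $        expand <C> -> <D>
  12  $ <D> u <S> <D> <D> <D>        t u $        expand <D> -> λ
  13  $ <D> u <S> <D> <D>            t u $        expand <D> -> λ
  14  $ <D> u <S> <D>                t u $        expand <D> -> λ
  15  $ <D> u <S>                    t u $        expand <S> -> <D> t <C> <D>
  16  $ <D> u <D> <C> t <D>          t u $        expand <D> -> λ
  17  $ <D> u <D> <C> t              t u $        match t
  18  $ <D> u <D> <C>                u $          expand <C> -> <D>
  19  $ <D> u <D> <D>                u $          expand <D> -> λ
  20  $ <D> u <D>                    u $          expand <D> -> λ
  21  $ <D> u                        u $          match u
  22  $ <D>                          $            expand <D> -> λ
Accept reached after 22 steps.

22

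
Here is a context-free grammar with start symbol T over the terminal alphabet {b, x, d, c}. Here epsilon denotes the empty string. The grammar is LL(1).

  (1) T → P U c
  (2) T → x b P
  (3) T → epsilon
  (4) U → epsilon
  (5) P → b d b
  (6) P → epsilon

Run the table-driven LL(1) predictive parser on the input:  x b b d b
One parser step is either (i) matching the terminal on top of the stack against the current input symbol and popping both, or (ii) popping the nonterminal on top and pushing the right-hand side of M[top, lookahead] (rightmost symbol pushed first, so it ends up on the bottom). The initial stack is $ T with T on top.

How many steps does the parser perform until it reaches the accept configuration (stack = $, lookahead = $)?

     Stack    Input        Action
  1  $ T      x b b d b $  expand T → x b P
  2  $ P b x  x b b d b $  match x
  3  $ P b    b b d b $    match b
  4  $ P      b d b $      expand P → b d b
  5  $ b d b  b d b $      match b
  6  $ b d    d b $        match d
  7  $ b      b $          match b
Accept reached after 7 steps.

7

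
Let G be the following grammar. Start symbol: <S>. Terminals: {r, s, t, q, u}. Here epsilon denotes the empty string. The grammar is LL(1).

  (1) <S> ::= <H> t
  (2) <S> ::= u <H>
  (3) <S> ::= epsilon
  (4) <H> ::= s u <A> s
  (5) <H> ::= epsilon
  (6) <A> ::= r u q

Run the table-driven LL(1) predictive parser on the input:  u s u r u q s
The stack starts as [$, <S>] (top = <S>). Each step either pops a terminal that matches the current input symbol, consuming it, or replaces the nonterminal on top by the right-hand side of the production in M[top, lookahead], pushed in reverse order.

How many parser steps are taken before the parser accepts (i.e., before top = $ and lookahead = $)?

      Stack        Input            Action
   1  $ <S>        u s u r u q s $  expand <S> ::= u <H>
   2  $ <H> u      u s u r u q s $  match u
   3  $ <H>        s u r u q s $    expand <H> ::= s u <A> s
   4  $ s <A> u s  s u r u q s $    match s
   5  $ s <A> u    u r u q s $      match u
   6  $ s <A>      r u q s $        expand <A> ::= r u q
   7  $ s q u r    r u q s $        match r
   8  $ s q u      u q s $          match u
   9  $ s q        q s $            match q
  10  $ s          s $              match s
Accept reached after 10 steps.

10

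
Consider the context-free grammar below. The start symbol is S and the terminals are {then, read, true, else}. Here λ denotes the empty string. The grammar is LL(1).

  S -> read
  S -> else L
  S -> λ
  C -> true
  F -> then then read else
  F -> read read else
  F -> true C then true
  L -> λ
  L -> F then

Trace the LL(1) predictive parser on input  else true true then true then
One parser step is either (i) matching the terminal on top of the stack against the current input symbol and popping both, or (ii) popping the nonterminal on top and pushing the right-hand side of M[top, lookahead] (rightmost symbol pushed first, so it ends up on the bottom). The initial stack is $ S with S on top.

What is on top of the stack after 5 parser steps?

C

step 1: stack=$ S  input=else true true then true then $  — expand S -> else L
step 2: stack=$ L else  input=else true true then true then $  — match else
step 3: stack=$ L  input=true true then true then $  — expand L -> F then
step 4: stack=$ then F  input=true true then true then $  — expand F -> true C then true
step 5: stack=$ then true then C true  input=true true then true then $  — match true
Stack after step 5: $ then true then C (top = C).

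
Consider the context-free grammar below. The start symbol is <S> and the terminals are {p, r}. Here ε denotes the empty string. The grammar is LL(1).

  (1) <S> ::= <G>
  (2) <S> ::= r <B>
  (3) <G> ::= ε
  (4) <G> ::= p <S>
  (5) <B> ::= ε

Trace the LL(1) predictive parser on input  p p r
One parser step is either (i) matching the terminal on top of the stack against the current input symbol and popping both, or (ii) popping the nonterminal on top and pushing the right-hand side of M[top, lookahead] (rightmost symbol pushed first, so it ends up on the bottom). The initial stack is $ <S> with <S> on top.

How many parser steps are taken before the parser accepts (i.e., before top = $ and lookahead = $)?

9

     Stack    Input    Action
  1  $ <S>    p p r $  expand <S> ::= <G>
  2  $ <G>    p p r $  expand <G> ::= p <S>
  3  $ <S> p  p p r $  match p
  4  $ <S>    p r $    expand <S> ::= <G>
  5  $ <G>    p r $    expand <G> ::= p <S>
  6  $ <S> p  p r $    match p
  7  $ <S>    r $      expand <S> ::= r <B>
  8  $ <B> r  r $      match r
  9  $ <B>    $        expand <B> ::= ε
Accept reached after 9 steps.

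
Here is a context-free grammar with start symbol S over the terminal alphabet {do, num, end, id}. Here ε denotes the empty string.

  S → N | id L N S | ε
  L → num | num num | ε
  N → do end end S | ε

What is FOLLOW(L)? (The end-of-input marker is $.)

FIRST(L) = {ε, num}
FIRST(N) = {ε, do}
FIRST(S) = {ε, do, id}  (via N)
FOLLOW(S) includes $ since S is the start symbol.
FOLLOW(S): in S→id L N S, the suffix after S is empty (adds nothing new); in N→do end end S, the suffix after S is empty, so FOLLOW(S) ⊇ FOLLOW(N) = {$, do, id}. Thus FOLLOW(S) = {$, do, id}.
FOLLOW(L): in S→id L N S, L is followed by N S with FIRST {ε, do, id}; in S→id L N S, the suffix after L is nullable, so FOLLOW(L) ⊇ FOLLOW(S) = {$, do, id}. Thus FOLLOW(L) = {$, do, id}.
FOLLOW(N): in S→N, the suffix after N is empty, so FOLLOW(N) ⊇ FOLLOW(S) = {$, do, id}; in S→id L N S, N is followed by S with FIRST {ε, do, id}; in S→id L N S, the suffix after N is nullable, so FOLLOW(N) ⊇ FOLLOW(S) = {$, do, id}. Thus FOLLOW(N) = {$, do, id}.

{$, do, id}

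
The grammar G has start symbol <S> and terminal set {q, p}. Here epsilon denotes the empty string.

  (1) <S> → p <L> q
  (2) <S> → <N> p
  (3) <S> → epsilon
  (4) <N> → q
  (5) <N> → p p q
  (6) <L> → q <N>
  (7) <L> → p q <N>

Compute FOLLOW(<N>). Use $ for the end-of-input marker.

FIRST(<N>): from <N>→q we get {q}; from <N>→p p q we get {p}. So FIRST(<N>) = {p, q}.
FIRST(<L>): from <L>→q <N> we get {q}; from <L>→p q <N> we get {p}. So FIRST(<L>) = {p, q}.
FIRST(<S>): from <S>→p <L> q we get {p}; from <S>→<N> p we get {p, q}; from <S>→epsilon we get {epsilon}. So FIRST(<S>) = {epsilon, p, q}.
FOLLOW(<S>) includes $ since <S> is the start symbol.
FOLLOW(<S>): <S> appears on no right-hand side. Thus FOLLOW(<S>) = {$}.
FOLLOW(<L>): in <S>→p <L> q, <L> is followed by q with FIRST {q}. Thus FOLLOW(<L>) = {q}.
FOLLOW(<N>): in <S>→<N> p, <N> is followed by p with FIRST {p}; in <L>→q <N>, the suffix after <N> is empty, so FOLLOW(<N>) ⊇ FOLLOW(<L>) = {q}; in <L>→p q <N>, the suffix after <N> is empty, so FOLLOW(<N>) ⊇ FOLLOW(<L>) = {q}. Thus FOLLOW(<N>) = {p, q}.

{p, q}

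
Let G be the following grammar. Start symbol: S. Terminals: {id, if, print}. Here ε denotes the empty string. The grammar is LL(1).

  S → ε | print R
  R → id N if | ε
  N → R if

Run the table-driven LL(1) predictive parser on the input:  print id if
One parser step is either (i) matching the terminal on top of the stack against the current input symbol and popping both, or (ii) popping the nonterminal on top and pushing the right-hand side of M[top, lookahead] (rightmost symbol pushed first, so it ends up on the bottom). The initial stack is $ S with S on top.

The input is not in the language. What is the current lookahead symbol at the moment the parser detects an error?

     Stack      Input          Action
  1  $ S        print id if $  expand S → print R
  2  $ R print  print id if $  match print
  3  $ R        id if $        expand R → id N if
  4  $ if N id  id if $        match id
  5  $ if N     if $           expand N → R if
  6  $ if if R  if $           expand R → ε
  7  $ if if    if $           match if
  8  $ if       $              error: top is terminal if but lookahead is $

$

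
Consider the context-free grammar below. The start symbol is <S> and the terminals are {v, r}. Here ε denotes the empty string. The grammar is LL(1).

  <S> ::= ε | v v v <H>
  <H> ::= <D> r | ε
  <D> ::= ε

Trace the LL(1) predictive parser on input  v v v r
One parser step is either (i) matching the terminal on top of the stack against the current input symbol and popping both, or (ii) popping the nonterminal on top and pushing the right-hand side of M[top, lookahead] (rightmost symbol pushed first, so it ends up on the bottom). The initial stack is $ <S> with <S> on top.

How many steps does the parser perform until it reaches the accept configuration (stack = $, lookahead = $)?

step 1: stack=$ <S>  input=v v v r $  — expand <S> ::= v v v <H>
step 2: stack=$ <H> v v v  input=v v v r $  — match v
step 3: stack=$ <H> v v  input=v v r $  — match v
step 4: stack=$ <H> v  input=v r $  — match v
step 5: stack=$ <H>  input=r $  — expand <H> ::= <D> r
step 6: stack=$ r <D>  input=r $  — expand <D> ::= ε
step 7: stack=$ r  input=r $  — match r
Accept reached after 7 steps.

7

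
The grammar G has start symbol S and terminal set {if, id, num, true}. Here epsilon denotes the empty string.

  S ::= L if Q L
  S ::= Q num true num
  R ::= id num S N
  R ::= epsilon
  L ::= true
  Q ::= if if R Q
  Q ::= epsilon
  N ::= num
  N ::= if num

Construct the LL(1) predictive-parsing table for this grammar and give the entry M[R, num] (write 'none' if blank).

FIRST(R) = {epsilon, id}
FIRST(L) = {true}
FIRST(Q) = {epsilon, if}
FIRST(N) = {if, num}
FIRST(S) = {if, num, true}  (via L if Q L, Q num true num)
FOLLOW(S) includes $ since S is the start symbol.
FOLLOW(Q): in S::=L if Q L, Q is followed by L with FIRST {true}; in S::=Q num true num, Q is followed by num true num with FIRST {num}; in Q::=if if R Q, the suffix after Q is empty (adds nothing new). Thus FOLLOW(Q) = {num, true}.
FOLLOW(R): in Q::=if if R Q, R is followed by Q with FIRST {epsilon, if}; in Q::=if if R Q, the suffix after R is nullable, so FOLLOW(R) ⊇ FOLLOW(Q) = {num, true}. Thus FOLLOW(R) = {if, num, true}.
For R ::= id num S N: FIRST(id num S N) = {id}, so it goes in M[R, t] for t ∈ {id}.
For R ::= epsilon: FIRST(epsilon) = {epsilon}, so it goes in M[R, t] for t ∈ {}; since epsilon ∈ FIRST, also for every t ∈ FOLLOW(R) = {if, num, true}.

R ::= epsilon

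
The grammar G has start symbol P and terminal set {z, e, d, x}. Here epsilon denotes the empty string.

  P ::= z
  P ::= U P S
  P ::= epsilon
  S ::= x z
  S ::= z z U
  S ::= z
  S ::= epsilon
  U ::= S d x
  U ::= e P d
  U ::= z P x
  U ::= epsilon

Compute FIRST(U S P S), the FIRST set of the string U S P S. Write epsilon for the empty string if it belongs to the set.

{epsilon, d, e, x, z}

FIRST(S): from S::=x z we get {x}; from S::=z z U we get {z}; from S::=z we get {z}; from S::=epsilon we get {epsilon}. So FIRST(S) = {epsilon, x, z}.
FIRST(U): from U::=S d x we get {d, x, z}; from U::=e P d we get {e}; from U::=z P x we get {z}; from U::=epsilon we get {epsilon}. So FIRST(U) = {epsilon, d, e, x, z}.
FIRST(P): from P::=z we get {z}; from P::=U P S we get {epsilon, d, e, x, z}; from P::=epsilon we get {epsilon}. So FIRST(P) = {epsilon, d, e, x, z}.
FIRST(U S P S): take FIRST of each symbol in turn, carrying on past any symbol whose FIRST contains epsilon; result {epsilon, d, e, x, z}.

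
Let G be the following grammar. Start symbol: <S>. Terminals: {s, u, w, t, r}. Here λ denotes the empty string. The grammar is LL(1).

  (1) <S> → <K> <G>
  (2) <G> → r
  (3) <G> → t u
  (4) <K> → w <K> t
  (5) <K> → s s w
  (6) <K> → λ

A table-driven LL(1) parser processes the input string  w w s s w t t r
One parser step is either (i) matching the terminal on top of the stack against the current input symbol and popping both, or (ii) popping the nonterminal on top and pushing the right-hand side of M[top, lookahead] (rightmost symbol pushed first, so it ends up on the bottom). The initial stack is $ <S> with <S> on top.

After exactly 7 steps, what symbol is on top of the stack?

     Stack            Input              Action
  1  $ <S>            w w s s w t t r $  expand <S> → <K> <G>
  2  $ <G> <K>        w w s s w t t r $  expand <K> → w <K> t
  3  $ <G> t <K> w    w w s s w t t r $  match w
  4  $ <G> t <K>      w s s w t t r $    expand <K> → w <K> t
  5  $ <G> t t <K> w  w s s w t t r $    match w
  6  $ <G> t t <K>    s s w t t r $      expand <K> → s s w
  7  $ <G> t t w s s  s s w t t r $      match s
Stack after step 7: $ <G> t t w s (top = s).

s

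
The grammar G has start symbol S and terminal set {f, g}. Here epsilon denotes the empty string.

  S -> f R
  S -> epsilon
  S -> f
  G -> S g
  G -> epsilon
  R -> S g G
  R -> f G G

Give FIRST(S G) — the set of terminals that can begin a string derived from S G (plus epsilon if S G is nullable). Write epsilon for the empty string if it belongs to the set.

{epsilon, f, g}

FIRST(S) = {epsilon, f}
FIRST(G) = {epsilon, f, g}  (via S g)
FIRST(R) = {f, g}  (via S g G)
FIRST(S G): take FIRST of each symbol in turn, carrying on past any symbol whose FIRST contains epsilon; result {epsilon, f, g}.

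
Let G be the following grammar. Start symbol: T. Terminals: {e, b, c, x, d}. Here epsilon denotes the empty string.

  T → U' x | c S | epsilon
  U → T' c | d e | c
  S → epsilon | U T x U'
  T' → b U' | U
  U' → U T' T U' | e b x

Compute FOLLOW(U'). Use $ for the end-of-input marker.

{$, b, c, d, e, x}

FIRST(T) = {epsilon, b, c, d, e}  (via U' x)
FIRST(U) = {b, c, d}  (via T' c)
FIRST(S) = {epsilon, b, c, d}  (via U T x U')
FIRST(T') = {b, c, d}  (via U)
FIRST(U') = {b, c, d, e}  (via U T' T U')
FOLLOW(T) includes $ since T is the start symbol.
FOLLOW(T): in S→U T x U', T is followed by x U' with FIRST {x}; in U'→U T' T U', T is followed by U' with FIRST {b, c, d, e}. Thus FOLLOW(T) = {$, b, c, d, e, x}.
FOLLOW(S): in T→c S, the suffix after S is empty, so FOLLOW(S) ⊇ FOLLOW(T) = {$, b, c, d, e, x}. Thus FOLLOW(S) = {$, b, c, d, e, x}.
FOLLOW(T'): in U→T' c, T' is followed by c with FIRST {c}; in U'→U T' T U', T' is followed by T U' with FIRST {b, c, d, e}. Thus FOLLOW(T') = {b, c, d, e}.
FOLLOW(U): in S→U T x U', U is followed by T x U' with FIRST {b, c, d, e, x}; in T'→U, the suffix after U is empty, so FOLLOW(U) ⊇ FOLLOW(T') = {b, c, d, e}; in U'→U T' T U', U is followed by T' T U' with FIRST {b, c, d}. Thus FOLLOW(U) = {b, c, d, e, x}.
FOLLOW(U'): in T→U' x, U' is followed by x with FIRST {x}; in S→U T x U', the suffix after U' is empty, so FOLLOW(U') ⊇ FOLLOW(S) = {$, b, c, d, e, x}; in T'→b U', the suffix after U' is empty, so FOLLOW(U') ⊇ FOLLOW(T') = {b, c, d, e}; in U'→U T' T U', the suffix after U' is empty (adds nothing new). Thus FOLLOW(U') = {$, b, c, d, e, x}.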